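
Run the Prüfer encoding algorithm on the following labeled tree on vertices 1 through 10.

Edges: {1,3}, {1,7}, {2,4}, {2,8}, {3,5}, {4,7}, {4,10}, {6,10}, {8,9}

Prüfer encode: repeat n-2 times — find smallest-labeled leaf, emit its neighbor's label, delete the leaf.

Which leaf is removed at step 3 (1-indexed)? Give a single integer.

Step 1: current leaves = {5,6,9}. Remove leaf 5 (neighbor: 3).
Step 2: current leaves = {3,6,9}. Remove leaf 3 (neighbor: 1).
Step 3: current leaves = {1,6,9}. Remove leaf 1 (neighbor: 7).

Answer: 1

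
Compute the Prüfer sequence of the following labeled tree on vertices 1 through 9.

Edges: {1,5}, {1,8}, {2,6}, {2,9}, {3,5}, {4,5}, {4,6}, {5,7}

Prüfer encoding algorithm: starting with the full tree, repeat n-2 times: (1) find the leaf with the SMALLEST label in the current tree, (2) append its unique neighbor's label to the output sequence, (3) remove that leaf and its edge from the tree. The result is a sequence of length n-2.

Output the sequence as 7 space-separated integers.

Answer: 5 5 1 5 4 6 2

Derivation:
Step 1: leaves = {3,7,8,9}. Remove smallest leaf 3, emit neighbor 5.
Step 2: leaves = {7,8,9}. Remove smallest leaf 7, emit neighbor 5.
Step 3: leaves = {8,9}. Remove smallest leaf 8, emit neighbor 1.
Step 4: leaves = {1,9}. Remove smallest leaf 1, emit neighbor 5.
Step 5: leaves = {5,9}. Remove smallest leaf 5, emit neighbor 4.
Step 6: leaves = {4,9}. Remove smallest leaf 4, emit neighbor 6.
Step 7: leaves = {6,9}. Remove smallest leaf 6, emit neighbor 2.
Done: 2 vertices remain (2, 9). Sequence = [5 5 1 5 4 6 2]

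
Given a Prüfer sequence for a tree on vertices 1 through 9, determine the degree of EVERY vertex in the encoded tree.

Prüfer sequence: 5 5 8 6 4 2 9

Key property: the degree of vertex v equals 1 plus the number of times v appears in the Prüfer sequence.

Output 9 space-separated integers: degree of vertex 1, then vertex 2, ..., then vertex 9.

p_1 = 5: count[5] becomes 1
p_2 = 5: count[5] becomes 2
p_3 = 8: count[8] becomes 1
p_4 = 6: count[6] becomes 1
p_5 = 4: count[4] becomes 1
p_6 = 2: count[2] becomes 1
p_7 = 9: count[9] becomes 1
Degrees (1 + count): deg[1]=1+0=1, deg[2]=1+1=2, deg[3]=1+0=1, deg[4]=1+1=2, deg[5]=1+2=3, deg[6]=1+1=2, deg[7]=1+0=1, deg[8]=1+1=2, deg[9]=1+1=2

Answer: 1 2 1 2 3 2 1 2 2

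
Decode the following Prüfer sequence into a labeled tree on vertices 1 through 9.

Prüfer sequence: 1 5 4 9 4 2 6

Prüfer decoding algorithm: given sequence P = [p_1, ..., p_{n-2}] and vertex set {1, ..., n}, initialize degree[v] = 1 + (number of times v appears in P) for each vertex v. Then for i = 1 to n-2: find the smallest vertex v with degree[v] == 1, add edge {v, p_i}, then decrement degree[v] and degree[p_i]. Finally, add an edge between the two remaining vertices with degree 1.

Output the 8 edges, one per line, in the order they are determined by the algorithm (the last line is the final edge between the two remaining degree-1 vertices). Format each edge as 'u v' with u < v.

Answer: 1 3
1 5
4 5
7 9
4 8
2 4
2 6
6 9

Derivation:
Initial degrees: {1:2, 2:2, 3:1, 4:3, 5:2, 6:2, 7:1, 8:1, 9:2}
Step 1: smallest deg-1 vertex = 3, p_1 = 1. Add edge {1,3}. Now deg[3]=0, deg[1]=1.
Step 2: smallest deg-1 vertex = 1, p_2 = 5. Add edge {1,5}. Now deg[1]=0, deg[5]=1.
Step 3: smallest deg-1 vertex = 5, p_3 = 4. Add edge {4,5}. Now deg[5]=0, deg[4]=2.
Step 4: smallest deg-1 vertex = 7, p_4 = 9. Add edge {7,9}. Now deg[7]=0, deg[9]=1.
Step 5: smallest deg-1 vertex = 8, p_5 = 4. Add edge {4,8}. Now deg[8]=0, deg[4]=1.
Step 6: smallest deg-1 vertex = 4, p_6 = 2. Add edge {2,4}. Now deg[4]=0, deg[2]=1.
Step 7: smallest deg-1 vertex = 2, p_7 = 6. Add edge {2,6}. Now deg[2]=0, deg[6]=1.
Final: two remaining deg-1 vertices are 6, 9. Add edge {6,9}.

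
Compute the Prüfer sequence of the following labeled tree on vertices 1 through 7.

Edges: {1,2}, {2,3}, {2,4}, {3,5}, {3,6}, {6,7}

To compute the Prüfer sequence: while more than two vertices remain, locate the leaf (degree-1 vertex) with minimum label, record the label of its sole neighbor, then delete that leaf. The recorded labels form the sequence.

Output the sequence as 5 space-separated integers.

Answer: 2 2 3 3 6

Derivation:
Step 1: leaves = {1,4,5,7}. Remove smallest leaf 1, emit neighbor 2.
Step 2: leaves = {4,5,7}. Remove smallest leaf 4, emit neighbor 2.
Step 3: leaves = {2,5,7}. Remove smallest leaf 2, emit neighbor 3.
Step 4: leaves = {5,7}. Remove smallest leaf 5, emit neighbor 3.
Step 5: leaves = {3,7}. Remove smallest leaf 3, emit neighbor 6.
Done: 2 vertices remain (6, 7). Sequence = [2 2 3 3 6]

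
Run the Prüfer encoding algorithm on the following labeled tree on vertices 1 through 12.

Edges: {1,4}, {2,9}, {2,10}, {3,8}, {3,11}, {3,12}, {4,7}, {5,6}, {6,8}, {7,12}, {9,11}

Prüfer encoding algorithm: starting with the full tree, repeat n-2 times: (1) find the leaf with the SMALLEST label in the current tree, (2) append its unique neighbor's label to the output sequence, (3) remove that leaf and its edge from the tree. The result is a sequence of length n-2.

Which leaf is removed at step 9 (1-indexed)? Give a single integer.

Answer: 9

Derivation:
Step 1: current leaves = {1,5,10}. Remove leaf 1 (neighbor: 4).
Step 2: current leaves = {4,5,10}. Remove leaf 4 (neighbor: 7).
Step 3: current leaves = {5,7,10}. Remove leaf 5 (neighbor: 6).
Step 4: current leaves = {6,7,10}. Remove leaf 6 (neighbor: 8).
Step 5: current leaves = {7,8,10}. Remove leaf 7 (neighbor: 12).
Step 6: current leaves = {8,10,12}. Remove leaf 8 (neighbor: 3).
Step 7: current leaves = {10,12}. Remove leaf 10 (neighbor: 2).
Step 8: current leaves = {2,12}. Remove leaf 2 (neighbor: 9).
Step 9: current leaves = {9,12}. Remove leaf 9 (neighbor: 11).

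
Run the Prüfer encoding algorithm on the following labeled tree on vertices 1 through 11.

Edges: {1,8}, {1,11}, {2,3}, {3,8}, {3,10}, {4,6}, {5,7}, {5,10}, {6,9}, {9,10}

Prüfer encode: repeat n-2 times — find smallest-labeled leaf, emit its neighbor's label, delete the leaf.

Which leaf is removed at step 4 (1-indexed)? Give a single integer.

Step 1: current leaves = {2,4,7,11}. Remove leaf 2 (neighbor: 3).
Step 2: current leaves = {4,7,11}. Remove leaf 4 (neighbor: 6).
Step 3: current leaves = {6,7,11}. Remove leaf 6 (neighbor: 9).
Step 4: current leaves = {7,9,11}. Remove leaf 7 (neighbor: 5).

Answer: 7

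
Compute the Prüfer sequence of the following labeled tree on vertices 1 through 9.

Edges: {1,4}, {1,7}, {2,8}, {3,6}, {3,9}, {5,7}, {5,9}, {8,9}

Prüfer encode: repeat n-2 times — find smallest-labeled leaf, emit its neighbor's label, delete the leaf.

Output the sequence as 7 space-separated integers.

Step 1: leaves = {2,4,6}. Remove smallest leaf 2, emit neighbor 8.
Step 2: leaves = {4,6,8}. Remove smallest leaf 4, emit neighbor 1.
Step 3: leaves = {1,6,8}. Remove smallest leaf 1, emit neighbor 7.
Step 4: leaves = {6,7,8}. Remove smallest leaf 6, emit neighbor 3.
Step 5: leaves = {3,7,8}. Remove smallest leaf 3, emit neighbor 9.
Step 6: leaves = {7,8}. Remove smallest leaf 7, emit neighbor 5.
Step 7: leaves = {5,8}. Remove smallest leaf 5, emit neighbor 9.
Done: 2 vertices remain (8, 9). Sequence = [8 1 7 3 9 5 9]

Answer: 8 1 7 3 9 5 9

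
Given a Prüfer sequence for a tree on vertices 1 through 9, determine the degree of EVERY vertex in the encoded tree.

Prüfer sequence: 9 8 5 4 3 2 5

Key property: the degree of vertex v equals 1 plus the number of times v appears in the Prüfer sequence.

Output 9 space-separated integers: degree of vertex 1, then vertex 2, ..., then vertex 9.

Answer: 1 2 2 2 3 1 1 2 2

Derivation:
p_1 = 9: count[9] becomes 1
p_2 = 8: count[8] becomes 1
p_3 = 5: count[5] becomes 1
p_4 = 4: count[4] becomes 1
p_5 = 3: count[3] becomes 1
p_6 = 2: count[2] becomes 1
p_7 = 5: count[5] becomes 2
Degrees (1 + count): deg[1]=1+0=1, deg[2]=1+1=2, deg[3]=1+1=2, deg[4]=1+1=2, deg[5]=1+2=3, deg[6]=1+0=1, deg[7]=1+0=1, deg[8]=1+1=2, deg[9]=1+1=2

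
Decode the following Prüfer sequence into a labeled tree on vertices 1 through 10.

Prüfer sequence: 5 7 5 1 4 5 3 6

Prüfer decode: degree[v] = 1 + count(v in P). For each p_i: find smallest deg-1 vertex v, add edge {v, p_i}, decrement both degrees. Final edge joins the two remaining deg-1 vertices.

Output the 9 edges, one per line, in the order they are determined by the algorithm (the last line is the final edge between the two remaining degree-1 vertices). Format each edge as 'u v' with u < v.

Answer: 2 5
7 8
5 7
1 9
1 4
4 5
3 5
3 6
6 10

Derivation:
Initial degrees: {1:2, 2:1, 3:2, 4:2, 5:4, 6:2, 7:2, 8:1, 9:1, 10:1}
Step 1: smallest deg-1 vertex = 2, p_1 = 5. Add edge {2,5}. Now deg[2]=0, deg[5]=3.
Step 2: smallest deg-1 vertex = 8, p_2 = 7. Add edge {7,8}. Now deg[8]=0, deg[7]=1.
Step 3: smallest deg-1 vertex = 7, p_3 = 5. Add edge {5,7}. Now deg[7]=0, deg[5]=2.
Step 4: smallest deg-1 vertex = 9, p_4 = 1. Add edge {1,9}. Now deg[9]=0, deg[1]=1.
Step 5: smallest deg-1 vertex = 1, p_5 = 4. Add edge {1,4}. Now deg[1]=0, deg[4]=1.
Step 6: smallest deg-1 vertex = 4, p_6 = 5. Add edge {4,5}. Now deg[4]=0, deg[5]=1.
Step 7: smallest deg-1 vertex = 5, p_7 = 3. Add edge {3,5}. Now deg[5]=0, deg[3]=1.
Step 8: smallest deg-1 vertex = 3, p_8 = 6. Add edge {3,6}. Now deg[3]=0, deg[6]=1.
Final: two remaining deg-1 vertices are 6, 10. Add edge {6,10}.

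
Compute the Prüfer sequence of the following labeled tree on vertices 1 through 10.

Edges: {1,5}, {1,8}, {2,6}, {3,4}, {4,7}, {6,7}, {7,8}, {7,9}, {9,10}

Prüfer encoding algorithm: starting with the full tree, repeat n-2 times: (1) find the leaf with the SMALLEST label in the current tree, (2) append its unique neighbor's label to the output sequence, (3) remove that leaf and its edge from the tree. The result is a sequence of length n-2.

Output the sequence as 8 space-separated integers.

Answer: 6 4 7 1 8 7 7 9

Derivation:
Step 1: leaves = {2,3,5,10}. Remove smallest leaf 2, emit neighbor 6.
Step 2: leaves = {3,5,6,10}. Remove smallest leaf 3, emit neighbor 4.
Step 3: leaves = {4,5,6,10}. Remove smallest leaf 4, emit neighbor 7.
Step 4: leaves = {5,6,10}. Remove smallest leaf 5, emit neighbor 1.
Step 5: leaves = {1,6,10}. Remove smallest leaf 1, emit neighbor 8.
Step 6: leaves = {6,8,10}. Remove smallest leaf 6, emit neighbor 7.
Step 7: leaves = {8,10}. Remove smallest leaf 8, emit neighbor 7.
Step 8: leaves = {7,10}. Remove smallest leaf 7, emit neighbor 9.
Done: 2 vertices remain (9, 10). Sequence = [6 4 7 1 8 7 7 9]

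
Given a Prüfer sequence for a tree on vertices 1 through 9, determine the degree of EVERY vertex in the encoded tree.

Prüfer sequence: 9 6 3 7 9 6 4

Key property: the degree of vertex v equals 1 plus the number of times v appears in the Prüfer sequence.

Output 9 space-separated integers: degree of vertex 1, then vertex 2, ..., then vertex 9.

p_1 = 9: count[9] becomes 1
p_2 = 6: count[6] becomes 1
p_3 = 3: count[3] becomes 1
p_4 = 7: count[7] becomes 1
p_5 = 9: count[9] becomes 2
p_6 = 6: count[6] becomes 2
p_7 = 4: count[4] becomes 1
Degrees (1 + count): deg[1]=1+0=1, deg[2]=1+0=1, deg[3]=1+1=2, deg[4]=1+1=2, deg[5]=1+0=1, deg[6]=1+2=3, deg[7]=1+1=2, deg[8]=1+0=1, deg[9]=1+2=3

Answer: 1 1 2 2 1 3 2 1 3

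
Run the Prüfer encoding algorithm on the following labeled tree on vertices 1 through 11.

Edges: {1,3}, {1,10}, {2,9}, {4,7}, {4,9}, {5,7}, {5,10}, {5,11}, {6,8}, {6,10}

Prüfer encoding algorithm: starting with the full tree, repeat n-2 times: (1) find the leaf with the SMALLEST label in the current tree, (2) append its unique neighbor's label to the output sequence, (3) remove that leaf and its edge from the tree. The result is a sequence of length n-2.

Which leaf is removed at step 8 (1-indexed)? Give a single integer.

Step 1: current leaves = {2,3,8,11}. Remove leaf 2 (neighbor: 9).
Step 2: current leaves = {3,8,9,11}. Remove leaf 3 (neighbor: 1).
Step 3: current leaves = {1,8,9,11}. Remove leaf 1 (neighbor: 10).
Step 4: current leaves = {8,9,11}. Remove leaf 8 (neighbor: 6).
Step 5: current leaves = {6,9,11}. Remove leaf 6 (neighbor: 10).
Step 6: current leaves = {9,10,11}. Remove leaf 9 (neighbor: 4).
Step 7: current leaves = {4,10,11}. Remove leaf 4 (neighbor: 7).
Step 8: current leaves = {7,10,11}. Remove leaf 7 (neighbor: 5).

Answer: 7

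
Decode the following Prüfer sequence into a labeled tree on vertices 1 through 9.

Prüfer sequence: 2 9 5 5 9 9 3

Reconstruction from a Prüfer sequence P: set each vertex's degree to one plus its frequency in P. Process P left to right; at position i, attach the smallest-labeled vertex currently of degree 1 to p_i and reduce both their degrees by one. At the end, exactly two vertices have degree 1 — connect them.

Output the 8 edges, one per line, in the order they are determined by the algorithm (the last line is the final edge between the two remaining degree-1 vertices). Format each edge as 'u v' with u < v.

Initial degrees: {1:1, 2:2, 3:2, 4:1, 5:3, 6:1, 7:1, 8:1, 9:4}
Step 1: smallest deg-1 vertex = 1, p_1 = 2. Add edge {1,2}. Now deg[1]=0, deg[2]=1.
Step 2: smallest deg-1 vertex = 2, p_2 = 9. Add edge {2,9}. Now deg[2]=0, deg[9]=3.
Step 3: smallest deg-1 vertex = 4, p_3 = 5. Add edge {4,5}. Now deg[4]=0, deg[5]=2.
Step 4: smallest deg-1 vertex = 6, p_4 = 5. Add edge {5,6}. Now deg[6]=0, deg[5]=1.
Step 5: smallest deg-1 vertex = 5, p_5 = 9. Add edge {5,9}. Now deg[5]=0, deg[9]=2.
Step 6: smallest deg-1 vertex = 7, p_6 = 9. Add edge {7,9}. Now deg[7]=0, deg[9]=1.
Step 7: smallest deg-1 vertex = 8, p_7 = 3. Add edge {3,8}. Now deg[8]=0, deg[3]=1.
Final: two remaining deg-1 vertices are 3, 9. Add edge {3,9}.

Answer: 1 2
2 9
4 5
5 6
5 9
7 9
3 8
3 9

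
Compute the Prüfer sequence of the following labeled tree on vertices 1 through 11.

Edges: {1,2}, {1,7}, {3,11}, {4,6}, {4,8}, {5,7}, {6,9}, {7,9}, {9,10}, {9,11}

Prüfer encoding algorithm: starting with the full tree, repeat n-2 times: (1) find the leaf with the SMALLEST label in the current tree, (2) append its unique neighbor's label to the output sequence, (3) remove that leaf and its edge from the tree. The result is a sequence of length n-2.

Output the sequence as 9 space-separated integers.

Step 1: leaves = {2,3,5,8,10}. Remove smallest leaf 2, emit neighbor 1.
Step 2: leaves = {1,3,5,8,10}. Remove smallest leaf 1, emit neighbor 7.
Step 3: leaves = {3,5,8,10}. Remove smallest leaf 3, emit neighbor 11.
Step 4: leaves = {5,8,10,11}. Remove smallest leaf 5, emit neighbor 7.
Step 5: leaves = {7,8,10,11}. Remove smallest leaf 7, emit neighbor 9.
Step 6: leaves = {8,10,11}. Remove smallest leaf 8, emit neighbor 4.
Step 7: leaves = {4,10,11}. Remove smallest leaf 4, emit neighbor 6.
Step 8: leaves = {6,10,11}. Remove smallest leaf 6, emit neighbor 9.
Step 9: leaves = {10,11}. Remove smallest leaf 10, emit neighbor 9.
Done: 2 vertices remain (9, 11). Sequence = [1 7 11 7 9 4 6 9 9]

Answer: 1 7 11 7 9 4 6 9 9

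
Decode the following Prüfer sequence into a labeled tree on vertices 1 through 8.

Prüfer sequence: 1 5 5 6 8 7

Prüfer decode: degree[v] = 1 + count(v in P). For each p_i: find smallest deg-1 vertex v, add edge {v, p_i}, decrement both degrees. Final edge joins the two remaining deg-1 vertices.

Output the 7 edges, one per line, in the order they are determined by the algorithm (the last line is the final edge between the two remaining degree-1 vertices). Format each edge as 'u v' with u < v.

Initial degrees: {1:2, 2:1, 3:1, 4:1, 5:3, 6:2, 7:2, 8:2}
Step 1: smallest deg-1 vertex = 2, p_1 = 1. Add edge {1,2}. Now deg[2]=0, deg[1]=1.
Step 2: smallest deg-1 vertex = 1, p_2 = 5. Add edge {1,5}. Now deg[1]=0, deg[5]=2.
Step 3: smallest deg-1 vertex = 3, p_3 = 5. Add edge {3,5}. Now deg[3]=0, deg[5]=1.
Step 4: smallest deg-1 vertex = 4, p_4 = 6. Add edge {4,6}. Now deg[4]=0, deg[6]=1.
Step 5: smallest deg-1 vertex = 5, p_5 = 8. Add edge {5,8}. Now deg[5]=0, deg[8]=1.
Step 6: smallest deg-1 vertex = 6, p_6 = 7. Add edge {6,7}. Now deg[6]=0, deg[7]=1.
Final: two remaining deg-1 vertices are 7, 8. Add edge {7,8}.

Answer: 1 2
1 5
3 5
4 6
5 8
6 7
7 8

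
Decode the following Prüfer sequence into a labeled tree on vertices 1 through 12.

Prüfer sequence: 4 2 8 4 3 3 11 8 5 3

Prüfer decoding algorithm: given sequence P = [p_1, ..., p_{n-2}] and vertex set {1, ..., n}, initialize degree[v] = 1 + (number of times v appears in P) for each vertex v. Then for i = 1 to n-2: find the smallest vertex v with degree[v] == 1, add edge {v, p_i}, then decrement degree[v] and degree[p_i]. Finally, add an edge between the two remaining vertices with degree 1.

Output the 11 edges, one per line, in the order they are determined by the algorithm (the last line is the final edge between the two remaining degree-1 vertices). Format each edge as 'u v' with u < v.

Initial degrees: {1:1, 2:2, 3:4, 4:3, 5:2, 6:1, 7:1, 8:3, 9:1, 10:1, 11:2, 12:1}
Step 1: smallest deg-1 vertex = 1, p_1 = 4. Add edge {1,4}. Now deg[1]=0, deg[4]=2.
Step 2: smallest deg-1 vertex = 6, p_2 = 2. Add edge {2,6}. Now deg[6]=0, deg[2]=1.
Step 3: smallest deg-1 vertex = 2, p_3 = 8. Add edge {2,8}. Now deg[2]=0, deg[8]=2.
Step 4: smallest deg-1 vertex = 7, p_4 = 4. Add edge {4,7}. Now deg[7]=0, deg[4]=1.
Step 5: smallest deg-1 vertex = 4, p_5 = 3. Add edge {3,4}. Now deg[4]=0, deg[3]=3.
Step 6: smallest deg-1 vertex = 9, p_6 = 3. Add edge {3,9}. Now deg[9]=0, deg[3]=2.
Step 7: smallest deg-1 vertex = 10, p_7 = 11. Add edge {10,11}. Now deg[10]=0, deg[11]=1.
Step 8: smallest deg-1 vertex = 11, p_8 = 8. Add edge {8,11}. Now deg[11]=0, deg[8]=1.
Step 9: smallest deg-1 vertex = 8, p_9 = 5. Add edge {5,8}. Now deg[8]=0, deg[5]=1.
Step 10: smallest deg-1 vertex = 5, p_10 = 3. Add edge {3,5}. Now deg[5]=0, deg[3]=1.
Final: two remaining deg-1 vertices are 3, 12. Add edge {3,12}.

Answer: 1 4
2 6
2 8
4 7
3 4
3 9
10 11
8 11
5 8
3 5
3 12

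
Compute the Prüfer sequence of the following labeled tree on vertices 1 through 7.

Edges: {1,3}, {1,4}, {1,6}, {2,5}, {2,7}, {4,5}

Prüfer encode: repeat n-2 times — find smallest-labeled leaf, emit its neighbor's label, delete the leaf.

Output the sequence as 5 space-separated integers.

Answer: 1 1 4 5 2

Derivation:
Step 1: leaves = {3,6,7}. Remove smallest leaf 3, emit neighbor 1.
Step 2: leaves = {6,7}. Remove smallest leaf 6, emit neighbor 1.
Step 3: leaves = {1,7}. Remove smallest leaf 1, emit neighbor 4.
Step 4: leaves = {4,7}. Remove smallest leaf 4, emit neighbor 5.
Step 5: leaves = {5,7}. Remove smallest leaf 5, emit neighbor 2.
Done: 2 vertices remain (2, 7). Sequence = [1 1 4 5 2]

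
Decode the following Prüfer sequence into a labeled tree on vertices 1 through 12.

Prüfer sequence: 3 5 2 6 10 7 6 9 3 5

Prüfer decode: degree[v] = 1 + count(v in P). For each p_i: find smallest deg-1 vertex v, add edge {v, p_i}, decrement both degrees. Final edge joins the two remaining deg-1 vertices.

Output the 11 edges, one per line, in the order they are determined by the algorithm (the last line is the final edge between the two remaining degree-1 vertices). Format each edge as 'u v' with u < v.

Initial degrees: {1:1, 2:2, 3:3, 4:1, 5:3, 6:3, 7:2, 8:1, 9:2, 10:2, 11:1, 12:1}
Step 1: smallest deg-1 vertex = 1, p_1 = 3. Add edge {1,3}. Now deg[1]=0, deg[3]=2.
Step 2: smallest deg-1 vertex = 4, p_2 = 5. Add edge {4,5}. Now deg[4]=0, deg[5]=2.
Step 3: smallest deg-1 vertex = 8, p_3 = 2. Add edge {2,8}. Now deg[8]=0, deg[2]=1.
Step 4: smallest deg-1 vertex = 2, p_4 = 6. Add edge {2,6}. Now deg[2]=0, deg[6]=2.
Step 5: smallest deg-1 vertex = 11, p_5 = 10. Add edge {10,11}. Now deg[11]=0, deg[10]=1.
Step 6: smallest deg-1 vertex = 10, p_6 = 7. Add edge {7,10}. Now deg[10]=0, deg[7]=1.
Step 7: smallest deg-1 vertex = 7, p_7 = 6. Add edge {6,7}. Now deg[7]=0, deg[6]=1.
Step 8: smallest deg-1 vertex = 6, p_8 = 9. Add edge {6,9}. Now deg[6]=0, deg[9]=1.
Step 9: smallest deg-1 vertex = 9, p_9 = 3. Add edge {3,9}. Now deg[9]=0, deg[3]=1.
Step 10: smallest deg-1 vertex = 3, p_10 = 5. Add edge {3,5}. Now deg[3]=0, deg[5]=1.
Final: two remaining deg-1 vertices are 5, 12. Add edge {5,12}.

Answer: 1 3
4 5
2 8
2 6
10 11
7 10
6 7
6 9
3 9
3 5
5 12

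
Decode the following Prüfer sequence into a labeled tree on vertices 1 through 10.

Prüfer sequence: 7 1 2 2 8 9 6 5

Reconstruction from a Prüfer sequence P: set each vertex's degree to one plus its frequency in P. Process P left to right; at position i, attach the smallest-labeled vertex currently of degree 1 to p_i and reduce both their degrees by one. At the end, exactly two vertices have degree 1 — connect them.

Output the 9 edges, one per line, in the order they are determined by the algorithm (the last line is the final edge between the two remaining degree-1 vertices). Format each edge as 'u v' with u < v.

Answer: 3 7
1 4
1 2
2 7
2 8
8 9
6 9
5 6
5 10

Derivation:
Initial degrees: {1:2, 2:3, 3:1, 4:1, 5:2, 6:2, 7:2, 8:2, 9:2, 10:1}
Step 1: smallest deg-1 vertex = 3, p_1 = 7. Add edge {3,7}. Now deg[3]=0, deg[7]=1.
Step 2: smallest deg-1 vertex = 4, p_2 = 1. Add edge {1,4}. Now deg[4]=0, deg[1]=1.
Step 3: smallest deg-1 vertex = 1, p_3 = 2. Add edge {1,2}. Now deg[1]=0, deg[2]=2.
Step 4: smallest deg-1 vertex = 7, p_4 = 2. Add edge {2,7}. Now deg[7]=0, deg[2]=1.
Step 5: smallest deg-1 vertex = 2, p_5 = 8. Add edge {2,8}. Now deg[2]=0, deg[8]=1.
Step 6: smallest deg-1 vertex = 8, p_6 = 9. Add edge {8,9}. Now deg[8]=0, deg[9]=1.
Step 7: smallest deg-1 vertex = 9, p_7 = 6. Add edge {6,9}. Now deg[9]=0, deg[6]=1.
Step 8: smallest deg-1 vertex = 6, p_8 = 5. Add edge {5,6}. Now deg[6]=0, deg[5]=1.
Final: two remaining deg-1 vertices are 5, 10. Add edge {5,10}.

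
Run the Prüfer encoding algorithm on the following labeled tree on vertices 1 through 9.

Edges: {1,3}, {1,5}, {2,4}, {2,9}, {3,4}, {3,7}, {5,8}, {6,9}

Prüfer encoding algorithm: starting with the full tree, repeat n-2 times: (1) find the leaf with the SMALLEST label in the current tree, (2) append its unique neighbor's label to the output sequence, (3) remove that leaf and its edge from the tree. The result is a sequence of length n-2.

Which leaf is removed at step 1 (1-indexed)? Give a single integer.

Answer: 6

Derivation:
Step 1: current leaves = {6,7,8}. Remove leaf 6 (neighbor: 9).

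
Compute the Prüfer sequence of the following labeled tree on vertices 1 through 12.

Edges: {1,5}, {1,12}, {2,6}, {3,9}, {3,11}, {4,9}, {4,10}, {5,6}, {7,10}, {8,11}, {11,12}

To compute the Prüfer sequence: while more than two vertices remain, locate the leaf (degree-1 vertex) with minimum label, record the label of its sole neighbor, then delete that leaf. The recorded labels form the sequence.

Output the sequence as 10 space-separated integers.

Step 1: leaves = {2,7,8}. Remove smallest leaf 2, emit neighbor 6.
Step 2: leaves = {6,7,8}. Remove smallest leaf 6, emit neighbor 5.
Step 3: leaves = {5,7,8}. Remove smallest leaf 5, emit neighbor 1.
Step 4: leaves = {1,7,8}. Remove smallest leaf 1, emit neighbor 12.
Step 5: leaves = {7,8,12}. Remove smallest leaf 7, emit neighbor 10.
Step 6: leaves = {8,10,12}. Remove smallest leaf 8, emit neighbor 11.
Step 7: leaves = {10,12}. Remove smallest leaf 10, emit neighbor 4.
Step 8: leaves = {4,12}. Remove smallest leaf 4, emit neighbor 9.
Step 9: leaves = {9,12}. Remove smallest leaf 9, emit neighbor 3.
Step 10: leaves = {3,12}. Remove smallest leaf 3, emit neighbor 11.
Done: 2 vertices remain (11, 12). Sequence = [6 5 1 12 10 11 4 9 3 11]

Answer: 6 5 1 12 10 11 4 9 3 11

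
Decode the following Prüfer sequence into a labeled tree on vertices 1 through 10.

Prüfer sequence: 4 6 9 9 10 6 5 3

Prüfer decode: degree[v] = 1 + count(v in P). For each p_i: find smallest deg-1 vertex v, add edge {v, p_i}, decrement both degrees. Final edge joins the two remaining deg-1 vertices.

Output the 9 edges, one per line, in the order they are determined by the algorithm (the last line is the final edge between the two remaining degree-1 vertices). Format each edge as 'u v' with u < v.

Answer: 1 4
2 6
4 9
7 9
8 10
6 9
5 6
3 5
3 10

Derivation:
Initial degrees: {1:1, 2:1, 3:2, 4:2, 5:2, 6:3, 7:1, 8:1, 9:3, 10:2}
Step 1: smallest deg-1 vertex = 1, p_1 = 4. Add edge {1,4}. Now deg[1]=0, deg[4]=1.
Step 2: smallest deg-1 vertex = 2, p_2 = 6. Add edge {2,6}. Now deg[2]=0, deg[6]=2.
Step 3: smallest deg-1 vertex = 4, p_3 = 9. Add edge {4,9}. Now deg[4]=0, deg[9]=2.
Step 4: smallest deg-1 vertex = 7, p_4 = 9. Add edge {7,9}. Now deg[7]=0, deg[9]=1.
Step 5: smallest deg-1 vertex = 8, p_5 = 10. Add edge {8,10}. Now deg[8]=0, deg[10]=1.
Step 6: smallest deg-1 vertex = 9, p_6 = 6. Add edge {6,9}. Now deg[9]=0, deg[6]=1.
Step 7: smallest deg-1 vertex = 6, p_7 = 5. Add edge {5,6}. Now deg[6]=0, deg[5]=1.
Step 8: smallest deg-1 vertex = 5, p_8 = 3. Add edge {3,5}. Now deg[5]=0, deg[3]=1.
Final: two remaining deg-1 vertices are 3, 10. Add edge {3,10}.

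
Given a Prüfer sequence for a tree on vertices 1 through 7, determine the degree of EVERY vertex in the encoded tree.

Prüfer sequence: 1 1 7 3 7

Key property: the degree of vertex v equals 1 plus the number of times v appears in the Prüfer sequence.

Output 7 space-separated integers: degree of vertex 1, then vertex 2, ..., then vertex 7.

p_1 = 1: count[1] becomes 1
p_2 = 1: count[1] becomes 2
p_3 = 7: count[7] becomes 1
p_4 = 3: count[3] becomes 1
p_5 = 7: count[7] becomes 2
Degrees (1 + count): deg[1]=1+2=3, deg[2]=1+0=1, deg[3]=1+1=2, deg[4]=1+0=1, deg[5]=1+0=1, deg[6]=1+0=1, deg[7]=1+2=3

Answer: 3 1 2 1 1 1 3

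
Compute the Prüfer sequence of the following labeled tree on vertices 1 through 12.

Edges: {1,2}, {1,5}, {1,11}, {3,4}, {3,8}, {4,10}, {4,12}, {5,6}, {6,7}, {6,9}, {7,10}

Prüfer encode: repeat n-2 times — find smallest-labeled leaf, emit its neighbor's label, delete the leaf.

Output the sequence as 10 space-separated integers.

Step 1: leaves = {2,8,9,11,12}. Remove smallest leaf 2, emit neighbor 1.
Step 2: leaves = {8,9,11,12}. Remove smallest leaf 8, emit neighbor 3.
Step 3: leaves = {3,9,11,12}. Remove smallest leaf 3, emit neighbor 4.
Step 4: leaves = {9,11,12}. Remove smallest leaf 9, emit neighbor 6.
Step 5: leaves = {11,12}. Remove smallest leaf 11, emit neighbor 1.
Step 6: leaves = {1,12}. Remove smallest leaf 1, emit neighbor 5.
Step 7: leaves = {5,12}. Remove smallest leaf 5, emit neighbor 6.
Step 8: leaves = {6,12}. Remove smallest leaf 6, emit neighbor 7.
Step 9: leaves = {7,12}. Remove smallest leaf 7, emit neighbor 10.
Step 10: leaves = {10,12}. Remove smallest leaf 10, emit neighbor 4.
Done: 2 vertices remain (4, 12). Sequence = [1 3 4 6 1 5 6 7 10 4]

Answer: 1 3 4 6 1 5 6 7 10 4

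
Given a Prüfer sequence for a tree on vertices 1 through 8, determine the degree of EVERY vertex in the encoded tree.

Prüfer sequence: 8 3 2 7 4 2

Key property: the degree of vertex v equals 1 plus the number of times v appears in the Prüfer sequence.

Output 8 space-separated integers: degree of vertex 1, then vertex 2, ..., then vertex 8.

Answer: 1 3 2 2 1 1 2 2

Derivation:
p_1 = 8: count[8] becomes 1
p_2 = 3: count[3] becomes 1
p_3 = 2: count[2] becomes 1
p_4 = 7: count[7] becomes 1
p_5 = 4: count[4] becomes 1
p_6 = 2: count[2] becomes 2
Degrees (1 + count): deg[1]=1+0=1, deg[2]=1+2=3, deg[3]=1+1=2, deg[4]=1+1=2, deg[5]=1+0=1, deg[6]=1+0=1, deg[7]=1+1=2, deg[8]=1+1=2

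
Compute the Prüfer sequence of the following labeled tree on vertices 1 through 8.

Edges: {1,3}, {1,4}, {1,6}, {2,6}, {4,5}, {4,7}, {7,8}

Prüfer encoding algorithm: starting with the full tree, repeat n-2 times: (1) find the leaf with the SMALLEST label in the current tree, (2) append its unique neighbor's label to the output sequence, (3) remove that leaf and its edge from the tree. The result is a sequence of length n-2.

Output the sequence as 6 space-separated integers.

Step 1: leaves = {2,3,5,8}. Remove smallest leaf 2, emit neighbor 6.
Step 2: leaves = {3,5,6,8}. Remove smallest leaf 3, emit neighbor 1.
Step 3: leaves = {5,6,8}. Remove smallest leaf 5, emit neighbor 4.
Step 4: leaves = {6,8}. Remove smallest leaf 6, emit neighbor 1.
Step 5: leaves = {1,8}. Remove smallest leaf 1, emit neighbor 4.
Step 6: leaves = {4,8}. Remove smallest leaf 4, emit neighbor 7.
Done: 2 vertices remain (7, 8). Sequence = [6 1 4 1 4 7]

Answer: 6 1 4 1 4 7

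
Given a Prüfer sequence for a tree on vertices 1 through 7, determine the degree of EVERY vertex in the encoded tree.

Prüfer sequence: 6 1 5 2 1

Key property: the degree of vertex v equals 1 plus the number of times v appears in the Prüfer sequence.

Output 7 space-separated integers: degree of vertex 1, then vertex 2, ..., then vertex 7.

Answer: 3 2 1 1 2 2 1

Derivation:
p_1 = 6: count[6] becomes 1
p_2 = 1: count[1] becomes 1
p_3 = 5: count[5] becomes 1
p_4 = 2: count[2] becomes 1
p_5 = 1: count[1] becomes 2
Degrees (1 + count): deg[1]=1+2=3, deg[2]=1+1=2, deg[3]=1+0=1, deg[4]=1+0=1, deg[5]=1+1=2, deg[6]=1+1=2, deg[7]=1+0=1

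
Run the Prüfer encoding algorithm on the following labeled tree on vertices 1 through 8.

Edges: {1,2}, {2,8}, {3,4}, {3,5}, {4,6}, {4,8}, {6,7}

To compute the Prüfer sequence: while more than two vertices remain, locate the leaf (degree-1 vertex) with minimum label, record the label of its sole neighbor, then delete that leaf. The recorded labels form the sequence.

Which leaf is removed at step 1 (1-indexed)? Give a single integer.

Answer: 1

Derivation:
Step 1: current leaves = {1,5,7}. Remove leaf 1 (neighbor: 2).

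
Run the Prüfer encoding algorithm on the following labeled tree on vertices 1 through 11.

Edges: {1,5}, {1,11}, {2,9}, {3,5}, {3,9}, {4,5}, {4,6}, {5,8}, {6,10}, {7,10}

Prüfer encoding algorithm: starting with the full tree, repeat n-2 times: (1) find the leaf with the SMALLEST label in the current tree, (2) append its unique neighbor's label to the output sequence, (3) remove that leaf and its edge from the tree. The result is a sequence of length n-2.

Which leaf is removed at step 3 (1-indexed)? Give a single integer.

Step 1: current leaves = {2,7,8,11}. Remove leaf 2 (neighbor: 9).
Step 2: current leaves = {7,8,9,11}. Remove leaf 7 (neighbor: 10).
Step 3: current leaves = {8,9,10,11}. Remove leaf 8 (neighbor: 5).

Answer: 8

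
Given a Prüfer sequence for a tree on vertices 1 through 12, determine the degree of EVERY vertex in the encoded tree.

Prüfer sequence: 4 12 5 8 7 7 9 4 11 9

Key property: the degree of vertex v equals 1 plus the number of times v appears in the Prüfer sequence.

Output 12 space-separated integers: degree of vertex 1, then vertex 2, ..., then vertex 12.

p_1 = 4: count[4] becomes 1
p_2 = 12: count[12] becomes 1
p_3 = 5: count[5] becomes 1
p_4 = 8: count[8] becomes 1
p_5 = 7: count[7] becomes 1
p_6 = 7: count[7] becomes 2
p_7 = 9: count[9] becomes 1
p_8 = 4: count[4] becomes 2
p_9 = 11: count[11] becomes 1
p_10 = 9: count[9] becomes 2
Degrees (1 + count): deg[1]=1+0=1, deg[2]=1+0=1, deg[3]=1+0=1, deg[4]=1+2=3, deg[5]=1+1=2, deg[6]=1+0=1, deg[7]=1+2=3, deg[8]=1+1=2, deg[9]=1+2=3, deg[10]=1+0=1, deg[11]=1+1=2, deg[12]=1+1=2

Answer: 1 1 1 3 2 1 3 2 3 1 2 2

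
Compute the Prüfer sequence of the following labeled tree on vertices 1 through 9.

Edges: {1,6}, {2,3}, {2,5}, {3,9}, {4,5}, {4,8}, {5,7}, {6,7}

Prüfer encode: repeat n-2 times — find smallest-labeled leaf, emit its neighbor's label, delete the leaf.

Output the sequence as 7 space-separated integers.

Step 1: leaves = {1,8,9}. Remove smallest leaf 1, emit neighbor 6.
Step 2: leaves = {6,8,9}. Remove smallest leaf 6, emit neighbor 7.
Step 3: leaves = {7,8,9}. Remove smallest leaf 7, emit neighbor 5.
Step 4: leaves = {8,9}. Remove smallest leaf 8, emit neighbor 4.
Step 5: leaves = {4,9}. Remove smallest leaf 4, emit neighbor 5.
Step 6: leaves = {5,9}. Remove smallest leaf 5, emit neighbor 2.
Step 7: leaves = {2,9}. Remove smallest leaf 2, emit neighbor 3.
Done: 2 vertices remain (3, 9). Sequence = [6 7 5 4 5 2 3]

Answer: 6 7 5 4 5 2 3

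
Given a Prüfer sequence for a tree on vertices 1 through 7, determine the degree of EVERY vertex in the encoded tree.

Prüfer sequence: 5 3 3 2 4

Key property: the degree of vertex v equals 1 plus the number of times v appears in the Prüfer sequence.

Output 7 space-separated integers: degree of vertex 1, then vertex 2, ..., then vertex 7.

Answer: 1 2 3 2 2 1 1

Derivation:
p_1 = 5: count[5] becomes 1
p_2 = 3: count[3] becomes 1
p_3 = 3: count[3] becomes 2
p_4 = 2: count[2] becomes 1
p_5 = 4: count[4] becomes 1
Degrees (1 + count): deg[1]=1+0=1, deg[2]=1+1=2, deg[3]=1+2=3, deg[4]=1+1=2, deg[5]=1+1=2, deg[6]=1+0=1, deg[7]=1+0=1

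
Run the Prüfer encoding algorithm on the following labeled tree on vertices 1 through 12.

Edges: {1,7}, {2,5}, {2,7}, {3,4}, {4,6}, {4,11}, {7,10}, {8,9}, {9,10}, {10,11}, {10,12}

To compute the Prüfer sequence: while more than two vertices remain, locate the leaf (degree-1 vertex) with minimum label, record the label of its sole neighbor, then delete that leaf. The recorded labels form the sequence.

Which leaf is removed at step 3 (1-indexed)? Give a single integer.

Step 1: current leaves = {1,3,5,6,8,12}. Remove leaf 1 (neighbor: 7).
Step 2: current leaves = {3,5,6,8,12}. Remove leaf 3 (neighbor: 4).
Step 3: current leaves = {5,6,8,12}. Remove leaf 5 (neighbor: 2).

Answer: 5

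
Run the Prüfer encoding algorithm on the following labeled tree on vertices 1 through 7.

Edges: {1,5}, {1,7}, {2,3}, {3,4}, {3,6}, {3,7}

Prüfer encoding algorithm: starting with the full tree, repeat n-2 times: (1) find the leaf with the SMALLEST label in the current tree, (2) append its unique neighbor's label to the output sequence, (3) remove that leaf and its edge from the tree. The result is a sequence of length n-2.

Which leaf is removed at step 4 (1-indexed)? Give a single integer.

Step 1: current leaves = {2,4,5,6}. Remove leaf 2 (neighbor: 3).
Step 2: current leaves = {4,5,6}. Remove leaf 4 (neighbor: 3).
Step 3: current leaves = {5,6}. Remove leaf 5 (neighbor: 1).
Step 4: current leaves = {1,6}. Remove leaf 1 (neighbor: 7).

Answer: 1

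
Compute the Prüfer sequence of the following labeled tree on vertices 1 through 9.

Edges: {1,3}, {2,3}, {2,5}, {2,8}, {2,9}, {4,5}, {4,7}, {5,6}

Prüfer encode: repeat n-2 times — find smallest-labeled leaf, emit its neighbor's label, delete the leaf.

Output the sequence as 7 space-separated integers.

Step 1: leaves = {1,6,7,8,9}. Remove smallest leaf 1, emit neighbor 3.
Step 2: leaves = {3,6,7,8,9}. Remove smallest leaf 3, emit neighbor 2.
Step 3: leaves = {6,7,8,9}. Remove smallest leaf 6, emit neighbor 5.
Step 4: leaves = {7,8,9}. Remove smallest leaf 7, emit neighbor 4.
Step 5: leaves = {4,8,9}. Remove smallest leaf 4, emit neighbor 5.
Step 6: leaves = {5,8,9}. Remove smallest leaf 5, emit neighbor 2.
Step 7: leaves = {8,9}. Remove smallest leaf 8, emit neighbor 2.
Done: 2 vertices remain (2, 9). Sequence = [3 2 5 4 5 2 2]

Answer: 3 2 5 4 5 2 2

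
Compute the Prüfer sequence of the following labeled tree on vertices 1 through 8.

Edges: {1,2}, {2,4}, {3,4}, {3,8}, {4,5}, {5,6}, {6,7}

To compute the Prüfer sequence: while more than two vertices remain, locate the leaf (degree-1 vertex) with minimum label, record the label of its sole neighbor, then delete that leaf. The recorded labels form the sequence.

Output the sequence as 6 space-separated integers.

Answer: 2 4 6 5 4 3

Derivation:
Step 1: leaves = {1,7,8}. Remove smallest leaf 1, emit neighbor 2.
Step 2: leaves = {2,7,8}. Remove smallest leaf 2, emit neighbor 4.
Step 3: leaves = {7,8}. Remove smallest leaf 7, emit neighbor 6.
Step 4: leaves = {6,8}. Remove smallest leaf 6, emit neighbor 5.
Step 5: leaves = {5,8}. Remove smallest leaf 5, emit neighbor 4.
Step 6: leaves = {4,8}. Remove smallest leaf 4, emit neighbor 3.
Done: 2 vertices remain (3, 8). Sequence = [2 4 6 5 4 3]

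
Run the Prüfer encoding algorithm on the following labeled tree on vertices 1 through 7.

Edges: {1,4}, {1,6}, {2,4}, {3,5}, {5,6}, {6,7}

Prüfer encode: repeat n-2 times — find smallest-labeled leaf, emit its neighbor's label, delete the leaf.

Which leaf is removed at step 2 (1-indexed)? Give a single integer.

Answer: 3

Derivation:
Step 1: current leaves = {2,3,7}. Remove leaf 2 (neighbor: 4).
Step 2: current leaves = {3,4,7}. Remove leaf 3 (neighbor: 5).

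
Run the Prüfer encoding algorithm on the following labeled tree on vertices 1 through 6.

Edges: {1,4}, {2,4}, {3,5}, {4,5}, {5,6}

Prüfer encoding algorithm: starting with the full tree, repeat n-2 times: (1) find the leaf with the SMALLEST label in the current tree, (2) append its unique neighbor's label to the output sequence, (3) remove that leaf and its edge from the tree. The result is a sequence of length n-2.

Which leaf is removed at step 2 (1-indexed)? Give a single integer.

Answer: 2

Derivation:
Step 1: current leaves = {1,2,3,6}. Remove leaf 1 (neighbor: 4).
Step 2: current leaves = {2,3,6}. Remove leaf 2 (neighbor: 4).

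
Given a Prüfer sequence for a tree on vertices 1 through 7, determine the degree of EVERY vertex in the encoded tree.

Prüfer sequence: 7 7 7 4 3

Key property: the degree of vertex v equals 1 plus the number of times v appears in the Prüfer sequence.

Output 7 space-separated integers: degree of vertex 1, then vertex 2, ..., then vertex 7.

p_1 = 7: count[7] becomes 1
p_2 = 7: count[7] becomes 2
p_3 = 7: count[7] becomes 3
p_4 = 4: count[4] becomes 1
p_5 = 3: count[3] becomes 1
Degrees (1 + count): deg[1]=1+0=1, deg[2]=1+0=1, deg[3]=1+1=2, deg[4]=1+1=2, deg[5]=1+0=1, deg[6]=1+0=1, deg[7]=1+3=4

Answer: 1 1 2 2 1 1 4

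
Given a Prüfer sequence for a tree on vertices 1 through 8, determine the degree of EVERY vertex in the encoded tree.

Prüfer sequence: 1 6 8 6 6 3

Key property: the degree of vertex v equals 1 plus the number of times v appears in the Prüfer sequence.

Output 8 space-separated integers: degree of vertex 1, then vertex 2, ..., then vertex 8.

Answer: 2 1 2 1 1 4 1 2

Derivation:
p_1 = 1: count[1] becomes 1
p_2 = 6: count[6] becomes 1
p_3 = 8: count[8] becomes 1
p_4 = 6: count[6] becomes 2
p_5 = 6: count[6] becomes 3
p_6 = 3: count[3] becomes 1
Degrees (1 + count): deg[1]=1+1=2, deg[2]=1+0=1, deg[3]=1+1=2, deg[4]=1+0=1, deg[5]=1+0=1, deg[6]=1+3=4, deg[7]=1+0=1, deg[8]=1+1=2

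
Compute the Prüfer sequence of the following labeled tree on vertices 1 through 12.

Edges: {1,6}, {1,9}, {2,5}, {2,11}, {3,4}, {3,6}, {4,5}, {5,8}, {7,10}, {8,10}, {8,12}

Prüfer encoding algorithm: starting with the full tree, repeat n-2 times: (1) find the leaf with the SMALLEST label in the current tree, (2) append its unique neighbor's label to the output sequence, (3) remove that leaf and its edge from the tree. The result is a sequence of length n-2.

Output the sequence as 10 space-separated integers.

Answer: 10 1 6 3 4 5 8 2 5 8

Derivation:
Step 1: leaves = {7,9,11,12}. Remove smallest leaf 7, emit neighbor 10.
Step 2: leaves = {9,10,11,12}. Remove smallest leaf 9, emit neighbor 1.
Step 3: leaves = {1,10,11,12}. Remove smallest leaf 1, emit neighbor 6.
Step 4: leaves = {6,10,11,12}. Remove smallest leaf 6, emit neighbor 3.
Step 5: leaves = {3,10,11,12}. Remove smallest leaf 3, emit neighbor 4.
Step 6: leaves = {4,10,11,12}. Remove smallest leaf 4, emit neighbor 5.
Step 7: leaves = {10,11,12}. Remove smallest leaf 10, emit neighbor 8.
Step 8: leaves = {11,12}. Remove smallest leaf 11, emit neighbor 2.
Step 9: leaves = {2,12}. Remove smallest leaf 2, emit neighbor 5.
Step 10: leaves = {5,12}. Remove smallest leaf 5, emit neighbor 8.
Done: 2 vertices remain (8, 12). Sequence = [10 1 6 3 4 5 8 2 5 8]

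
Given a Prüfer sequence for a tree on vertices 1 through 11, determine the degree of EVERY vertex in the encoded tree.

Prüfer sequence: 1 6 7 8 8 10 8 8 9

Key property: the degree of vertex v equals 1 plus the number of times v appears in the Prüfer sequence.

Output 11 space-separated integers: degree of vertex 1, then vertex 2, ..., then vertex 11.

Answer: 2 1 1 1 1 2 2 5 2 2 1

Derivation:
p_1 = 1: count[1] becomes 1
p_2 = 6: count[6] becomes 1
p_3 = 7: count[7] becomes 1
p_4 = 8: count[8] becomes 1
p_5 = 8: count[8] becomes 2
p_6 = 10: count[10] becomes 1
p_7 = 8: count[8] becomes 3
p_8 = 8: count[8] becomes 4
p_9 = 9: count[9] becomes 1
Degrees (1 + count): deg[1]=1+1=2, deg[2]=1+0=1, deg[3]=1+0=1, deg[4]=1+0=1, deg[5]=1+0=1, deg[6]=1+1=2, deg[7]=1+1=2, deg[8]=1+4=5, deg[9]=1+1=2, deg[10]=1+1=2, deg[11]=1+0=1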